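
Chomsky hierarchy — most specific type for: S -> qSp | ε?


Single nonterminal LHS, but q^n p^n is not regular
Classification: Type 2 (Context-Free)


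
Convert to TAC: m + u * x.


Break into single-operator statements:
t1 = u * x
t2 = m + t1


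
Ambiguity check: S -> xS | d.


right-linear, alternatives start with distinct terminals 'x' vs 'd': unique leftmost derivation
Unambiguous


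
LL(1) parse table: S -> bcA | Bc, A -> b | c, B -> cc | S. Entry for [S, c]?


For [S, c]: 'c' ∈ FIRST(Bc)
Entry: S -> Bc


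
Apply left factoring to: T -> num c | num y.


Common prefix: 'num'
Factored: T -> num T', T' -> c | y


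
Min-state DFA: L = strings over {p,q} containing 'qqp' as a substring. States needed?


KMP-style automaton: 3 progress states + 1 absorbing accept = 4
Minimal DFA: 4 states


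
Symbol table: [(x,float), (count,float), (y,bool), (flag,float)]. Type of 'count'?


Lookup 'count' → type float


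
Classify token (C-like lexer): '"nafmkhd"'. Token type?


Pattern: double-quoted sequence
Type: STRING_LITERAL


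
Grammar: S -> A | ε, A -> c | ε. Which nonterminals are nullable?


A nonterminal is nullable iff some alternative derives ε (directly, or every symbol in it is nullable)
Nullable: {A, S}


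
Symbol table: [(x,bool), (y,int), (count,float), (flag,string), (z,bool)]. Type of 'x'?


Lookup 'x' → type bool


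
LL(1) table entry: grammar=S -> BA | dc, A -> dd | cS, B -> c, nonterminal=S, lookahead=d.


For [S, d]: 'd' ∈ FIRST(dc)
Entry: S -> dc


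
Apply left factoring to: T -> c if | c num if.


Common prefix: 'c'
Factored: T -> c T', T' -> if | num if


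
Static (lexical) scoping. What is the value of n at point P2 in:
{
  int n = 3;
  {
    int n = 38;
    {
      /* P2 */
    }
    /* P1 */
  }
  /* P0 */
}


P2's block does not declare n; resolves to the enclosing declaration at depth 1
n = 38


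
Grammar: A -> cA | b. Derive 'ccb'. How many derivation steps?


Derivation: A => cA => ccA => ccb
Steps: 3


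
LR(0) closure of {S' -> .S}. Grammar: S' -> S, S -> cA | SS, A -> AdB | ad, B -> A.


Start: S' -> .S
For each item with dot before a nonterminal B, add B -> .γ for every B-production
Closure: [S' -> .S, S -> .cA, S -> .SS]


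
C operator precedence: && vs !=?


'!=' is equality (level 6); '&&' is logical AND (level 2)
Higher level binds tighter
'!=' has higher precedence than '&&'


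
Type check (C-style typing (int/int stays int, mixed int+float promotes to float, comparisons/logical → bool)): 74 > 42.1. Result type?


Operand types: int > float
Rule: comparison yields bool
Result type: bool


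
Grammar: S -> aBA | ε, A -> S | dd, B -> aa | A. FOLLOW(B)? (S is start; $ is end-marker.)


$ ∈ FOLLOW(S). For each A -> αBβ: add FIRST(β)\{ε} to FOLLOW(B); if β nullable, add FOLLOW(A).
FOLLOW(B) = {$, a, d}


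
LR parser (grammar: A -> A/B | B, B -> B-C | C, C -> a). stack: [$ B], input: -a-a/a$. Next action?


shift '-' to continue B -> B-C
Action: shift


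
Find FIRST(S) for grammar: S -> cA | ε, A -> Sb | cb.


Per alternative of S: FIRST(cA) = {c}; FIRST(ε) = {ε}
FIRST(S) = {c, ε}


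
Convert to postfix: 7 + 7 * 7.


* has higher precedence, evaluate 7*7 first
Postfix: 7 7 7 * +


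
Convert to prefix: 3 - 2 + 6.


left-to-right (same/higher precedence on left): tree is (+ (- 3 2) 6)
Prefix: + - 3 2 6


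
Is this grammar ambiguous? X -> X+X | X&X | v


'v+v&v' has two parse trees (no precedence encoded between + and &)
Ambiguous


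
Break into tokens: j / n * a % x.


Scan left to right, longest-match per lexeme
Tokens: ID(j), OP(/), ID(n), OP(*), ID(a), OP(%), ID(x)


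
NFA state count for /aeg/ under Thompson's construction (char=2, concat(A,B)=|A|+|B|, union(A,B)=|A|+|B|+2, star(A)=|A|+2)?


Syntax tree has 3 char leaf(s), 0 union(s), 0 star(s)
chars contribute 3×2 = 6; each union adds +2; each star adds +2
Total: 6 + 0 + 0 = 6 states


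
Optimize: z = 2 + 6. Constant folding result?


2 + 6 = 8 at compile time
Optimized: z = 8


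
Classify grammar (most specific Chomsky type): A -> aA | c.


Right-linear: every RHS is a terminal or a terminal followed by one nonterminal
Classification: Type 3 (Regular)


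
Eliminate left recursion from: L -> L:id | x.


Left-recursive alternatives: L:id; non-recursive: x
Introduce L': L -> xL', L' -> :idL' | ε


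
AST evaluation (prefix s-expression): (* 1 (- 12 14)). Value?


Evaluate inner: (- 12 14) = -2
Evaluate root: (* 1 -2) = -2
Result: -2


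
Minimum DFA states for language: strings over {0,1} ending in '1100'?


Track the longest suffix of input matching a prefix of '1100': 5 classes (prefixes of length 0..4)
Minimal DFA: 5 states


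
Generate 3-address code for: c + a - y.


Break into single-operator statements:
t1 = c + a
t2 = t1 - y


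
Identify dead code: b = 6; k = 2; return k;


b is assigned but never read
Dead: 'b = 6'


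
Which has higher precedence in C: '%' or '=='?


'%' is multiplicative (level 10); '==' is equality (level 6)
Higher level binds tighter
'%' has higher precedence than '=='


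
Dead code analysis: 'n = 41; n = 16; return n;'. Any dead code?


first assignment to n is overwritten before any read
Dead: 'n = 41'


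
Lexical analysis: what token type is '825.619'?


Pattern: digits with a decimal point
Type: FLOAT_LITERAL


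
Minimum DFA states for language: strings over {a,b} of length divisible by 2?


Track length mod 2: states 0..1, accept at 0
Minimal DFA: 2 states


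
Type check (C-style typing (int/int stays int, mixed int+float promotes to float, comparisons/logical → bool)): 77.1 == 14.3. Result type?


Operand types: float == float
Rule: comparison yields bool
Result type: bool


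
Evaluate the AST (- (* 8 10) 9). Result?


Evaluate inner: (* 8 10) = 80
Evaluate root: (- 80 9) = 71
Result: 71


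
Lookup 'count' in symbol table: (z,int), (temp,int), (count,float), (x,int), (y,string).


Lookup 'count' → type float


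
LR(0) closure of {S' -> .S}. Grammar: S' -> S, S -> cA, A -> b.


Start: S' -> .S
For each item with dot before a nonterminal B, add B -> .γ for every B-production
Closure: [S' -> .S, S -> .cA]


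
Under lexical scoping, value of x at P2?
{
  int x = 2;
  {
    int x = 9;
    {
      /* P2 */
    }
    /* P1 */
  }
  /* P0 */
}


P2's block does not declare x; resolves to the enclosing declaration at depth 1
x = 9


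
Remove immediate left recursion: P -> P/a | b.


Left-recursive alternatives: P/a; non-recursive: b
Introduce P': P -> bP', P' -> /aP' | ε


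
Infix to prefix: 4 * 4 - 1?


left-to-right (same/higher precedence on left): tree is (- (* 4 4) 1)
Prefix: - * 4 4 1


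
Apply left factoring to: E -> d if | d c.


Common prefix: 'd'
Factored: E -> d E', E' -> if | c


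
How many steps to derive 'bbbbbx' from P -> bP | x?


Derivation: P => bP => bbP => bbbP => bbbbP => bbbbbP => bbbbbx
Steps: 6


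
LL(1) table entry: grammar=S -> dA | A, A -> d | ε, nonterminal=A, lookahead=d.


For [A, d]: 'd' ∈ FIRST(d)
Entry: A -> d


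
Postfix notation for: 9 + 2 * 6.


* has higher precedence, evaluate 2*6 first
Postfix: 9 2 6 * +


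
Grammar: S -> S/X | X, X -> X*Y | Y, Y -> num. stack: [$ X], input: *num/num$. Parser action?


shift '*' to continue X -> X*Y
Action: shift


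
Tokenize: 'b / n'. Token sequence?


Scan left to right, longest-match per lexeme
Tokens: ID(b), OP(/), ID(n)


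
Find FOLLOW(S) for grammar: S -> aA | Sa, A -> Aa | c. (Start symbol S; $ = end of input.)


$ ∈ FOLLOW(S). For each A -> αBβ: add FIRST(β)\{ε} to FOLLOW(B); if β nullable, add FOLLOW(A).
FOLLOW(S) = {$, a}


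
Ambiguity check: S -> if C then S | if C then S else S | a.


dangling else: 'if C then if C then a else a' parses two ways
Ambiguous


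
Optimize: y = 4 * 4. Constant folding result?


4 * 4 = 16 at compile time
Optimized: y = 16


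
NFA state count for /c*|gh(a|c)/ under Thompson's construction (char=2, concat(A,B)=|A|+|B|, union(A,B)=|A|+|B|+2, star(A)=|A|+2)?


Syntax tree has 5 char leaf(s), 2 union(s), 1 star(s)
chars contribute 5×2 = 10; each union adds +2; each star adds +2
Total: 10 + 4 + 2 = 16 states


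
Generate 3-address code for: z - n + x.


Break into single-operator statements:
t1 = z - n
t2 = t1 + x


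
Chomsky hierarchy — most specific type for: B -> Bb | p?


Left-linear: every RHS is a terminal or one nonterminal followed by a terminal
Classification: Type 3 (Regular)


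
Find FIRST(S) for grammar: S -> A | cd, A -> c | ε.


Per alternative of S: FIRST(A) = {c, ε}; FIRST(cd) = {c}
FIRST(S) = {c, ε}


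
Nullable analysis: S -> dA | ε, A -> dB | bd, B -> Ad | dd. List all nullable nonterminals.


A nonterminal is nullable iff some alternative derives ε (directly, or every symbol in it is nullable)
Nullable: {S}


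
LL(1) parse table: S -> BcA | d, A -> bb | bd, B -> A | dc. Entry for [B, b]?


For [B, b]: 'b' ∈ FIRST(A)
Entry: B -> A


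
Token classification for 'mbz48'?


Pattern: letter/underscore followed by alphanumerics, not a keyword
Type: IDENTIFIER


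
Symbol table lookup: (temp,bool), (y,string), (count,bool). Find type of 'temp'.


Lookup 'temp' → type bool


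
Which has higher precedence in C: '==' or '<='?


'<=' is relational (level 7); '==' is equality (level 6)
Higher level binds tighter
'<=' has higher precedence than '=='


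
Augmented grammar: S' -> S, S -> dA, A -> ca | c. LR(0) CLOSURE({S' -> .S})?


Start: S' -> .S
For each item with dot before a nonterminal B, add B -> .γ for every B-production
Closure: [S' -> .S, S -> .dA]


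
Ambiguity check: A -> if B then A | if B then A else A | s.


dangling else: 'if B then if B then s else s' parses two ways
Ambiguous


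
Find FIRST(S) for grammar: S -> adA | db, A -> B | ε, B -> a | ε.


Per alternative of S: FIRST(adA) = {a}; FIRST(db) = {d}
FIRST(S) = {a, d}


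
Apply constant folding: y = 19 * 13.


19 * 13 = 247 at compile time
Optimized: y = 247


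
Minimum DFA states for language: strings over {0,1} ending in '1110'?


Track the longest suffix of input matching a prefix of '1110': 5 classes (prefixes of length 0..4)
Minimal DFA: 5 states


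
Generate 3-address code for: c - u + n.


Break into single-operator statements:
t1 = c - u
t2 = t1 + n


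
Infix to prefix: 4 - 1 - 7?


left-to-right (same/higher precedence on left): tree is (- (- 4 1) 7)
Prefix: - - 4 1 7


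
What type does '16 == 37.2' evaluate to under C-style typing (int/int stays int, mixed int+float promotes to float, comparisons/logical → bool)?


Operand types: int == float
Rule: comparison yields bool
Result type: bool


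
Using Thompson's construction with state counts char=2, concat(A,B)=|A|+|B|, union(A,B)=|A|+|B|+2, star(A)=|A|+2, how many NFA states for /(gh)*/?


Syntax tree has 2 char leaf(s), 0 union(s), 1 star(s)
chars contribute 2×2 = 4; each union adds +2; each star adds +2
Total: 4 + 0 + 2 = 6 states


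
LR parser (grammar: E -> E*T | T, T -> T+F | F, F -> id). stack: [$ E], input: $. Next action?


start symbol E on stack, input exhausted
Action: accept


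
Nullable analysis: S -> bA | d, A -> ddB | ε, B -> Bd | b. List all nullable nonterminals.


A nonterminal is nullable iff some alternative derives ε (directly, or every symbol in it is nullable)
Nullable: {A}


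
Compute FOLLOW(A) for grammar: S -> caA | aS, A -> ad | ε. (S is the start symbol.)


$ ∈ FOLLOW(S). For each A -> αBβ: add FIRST(β)\{ε} to FOLLOW(B); if β nullable, add FOLLOW(A).
FOLLOW(A) = {$}


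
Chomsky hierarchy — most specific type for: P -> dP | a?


Right-linear: every RHS is a terminal or a terminal followed by one nonterminal
Classification: Type 3 (Regular)


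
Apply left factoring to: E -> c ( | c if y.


Common prefix: 'c'
Factored: E -> c E', E' -> ( | if y


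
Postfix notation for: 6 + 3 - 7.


Left to right (same or higher precedence on left)
Postfix: 6 3 + 7 -


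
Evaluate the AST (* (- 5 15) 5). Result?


Evaluate inner: (- 5 15) = -10
Evaluate root: (* -10 5) = -50
Result: -50


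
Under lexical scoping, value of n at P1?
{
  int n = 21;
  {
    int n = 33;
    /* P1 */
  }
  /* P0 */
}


n declared in the same block as P1
n = 33


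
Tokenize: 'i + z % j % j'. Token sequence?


Scan left to right, longest-match per lexeme
Tokens: ID(i), OP(+), ID(z), OP(%), ID(j), OP(%), ID(j)


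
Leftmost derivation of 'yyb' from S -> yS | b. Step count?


Derivation: S => yS => yyS => yyb
Steps: 3


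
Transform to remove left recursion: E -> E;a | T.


Left-recursive alternatives: E;a; non-recursive: T
Introduce E': E -> TE', E' -> ;aE' | ε


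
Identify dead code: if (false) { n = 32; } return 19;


condition is constant false, so the whole block is unreachable
Dead: 'if (false) { n = 32; }'


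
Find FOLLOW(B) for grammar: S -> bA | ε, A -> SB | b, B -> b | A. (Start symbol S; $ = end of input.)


$ ∈ FOLLOW(S). For each A -> αBβ: add FIRST(β)\{ε} to FOLLOW(B); if β nullable, add FOLLOW(A).
FOLLOW(B) = {$, b}


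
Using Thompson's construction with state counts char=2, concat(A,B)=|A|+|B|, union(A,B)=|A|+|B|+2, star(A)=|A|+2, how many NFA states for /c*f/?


Syntax tree has 2 char leaf(s), 0 union(s), 1 star(s)
chars contribute 2×2 = 4; each union adds +2; each star adds +2
Total: 4 + 0 + 2 = 6 states


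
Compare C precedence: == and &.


'==' is equality (level 6); '&' is bitwise AND (level 5)
Higher level binds tighter
'==' has higher precedence than '&'


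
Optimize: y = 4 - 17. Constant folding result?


4 - 17 = -13 at compile time
Optimized: y = -13


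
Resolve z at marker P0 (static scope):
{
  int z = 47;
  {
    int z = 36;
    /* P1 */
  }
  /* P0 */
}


z declared in the same block as P0
z = 47


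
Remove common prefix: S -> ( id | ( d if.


Common prefix: '('
Factored: S -> ( S', S' -> id | d if


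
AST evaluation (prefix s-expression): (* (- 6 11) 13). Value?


Evaluate inner: (- 6 11) = -5
Evaluate root: (* -5 13) = -65
Result: -65


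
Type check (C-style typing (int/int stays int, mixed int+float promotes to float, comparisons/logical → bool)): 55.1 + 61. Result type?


Operand types: float + int
Rule: mixed int/float promotes to float; int/int stays int
Result type: float


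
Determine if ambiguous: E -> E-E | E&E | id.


'id-id&id' has two parse trees (no precedence encoded between - and &)
Ambiguous


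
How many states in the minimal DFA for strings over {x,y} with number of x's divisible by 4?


Track (count of x) mod 4: states 0..3, accept at 0
Minimal DFA: 4 states


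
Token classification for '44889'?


Pattern: digits only
Type: INTEGER_LITERAL


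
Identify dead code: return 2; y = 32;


statement follows a return and is unreachable
Dead: 'y = 32'


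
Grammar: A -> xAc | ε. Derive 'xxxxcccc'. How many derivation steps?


Derivation: A => xAc => xxAcc => xxxAccc => xxxxAcccc => xxxxcccc
Steps: 5


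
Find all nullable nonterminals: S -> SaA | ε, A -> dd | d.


A nonterminal is nullable iff some alternative derives ε (directly, or every symbol in it is nullable)
Nullable: {S}


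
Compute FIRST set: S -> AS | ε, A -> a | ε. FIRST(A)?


Per alternative of A: FIRST(a) = {a}; FIRST(ε) = {ε}
FIRST(A) = {a, ε}


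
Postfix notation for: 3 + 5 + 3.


Left to right (same or higher precedence on left)
Postfix: 3 5 + 3 +


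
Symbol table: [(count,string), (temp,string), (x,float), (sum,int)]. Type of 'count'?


Lookup 'count' → type string


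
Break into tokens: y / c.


Scan left to right, longest-match per lexeme
Tokens: ID(y), OP(/), ID(c)


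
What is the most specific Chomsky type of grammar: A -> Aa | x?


Left-linear: every RHS is a terminal or one nonterminal followed by a terminal
Classification: Type 3 (Regular)


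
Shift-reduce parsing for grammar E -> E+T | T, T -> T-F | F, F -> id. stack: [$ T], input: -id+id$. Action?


shift '-' to continue T -> T-F
Action: shift


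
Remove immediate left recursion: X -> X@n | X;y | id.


Left-recursive alternatives: X@n, X;y; non-recursive: id
Introduce X': X -> idX', X' -> @nX' | ;yX' | ε


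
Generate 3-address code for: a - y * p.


Break into single-operator statements:
t1 = y * p
t2 = a - t1


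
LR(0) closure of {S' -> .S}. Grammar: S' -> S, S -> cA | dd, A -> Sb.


Start: S' -> .S
For each item with dot before a nonterminal B, add B -> .γ for every B-production
Closure: [S' -> .S, S -> .cA, S -> .dd]


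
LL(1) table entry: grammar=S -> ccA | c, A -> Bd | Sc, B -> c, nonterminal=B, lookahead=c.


For [B, c]: 'c' ∈ FIRST(c)
Entry: B -> c


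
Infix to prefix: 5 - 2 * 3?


'*' binds tighter: tree is (- 5 (* 2 3))
Prefix: - 5 * 2 3


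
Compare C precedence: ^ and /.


'/' is multiplicative (level 10); '^' is bitwise XOR (level 4)
Higher level binds tighter
'/' has higher precedence than '^'


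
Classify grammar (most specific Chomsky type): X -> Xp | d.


Left-linear: every RHS is a terminal or one nonterminal followed by a terminal
Classification: Type 3 (Regular)


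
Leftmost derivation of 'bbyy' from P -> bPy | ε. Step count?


Derivation: P => bPy => bbPyy => bbyy
Steps: 3


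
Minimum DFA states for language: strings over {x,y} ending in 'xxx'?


Track the longest suffix of input matching a prefix of 'xxx': 4 classes (prefixes of length 0..3)
Minimal DFA: 4 states


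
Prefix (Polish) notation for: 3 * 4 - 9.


left-to-right (same/higher precedence on left): tree is (- (* 3 4) 9)
Prefix: - * 3 4 9


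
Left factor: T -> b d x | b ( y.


Common prefix: 'b'
Factored: T -> b T', T' -> d x | ( y


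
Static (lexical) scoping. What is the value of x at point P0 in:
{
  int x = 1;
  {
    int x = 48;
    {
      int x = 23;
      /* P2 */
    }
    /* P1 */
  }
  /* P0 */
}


x declared in the same block as P0
x = 1


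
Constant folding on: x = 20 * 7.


20 * 7 = 140 at compile time
Optimized: x = 140


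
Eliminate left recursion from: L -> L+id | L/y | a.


Left-recursive alternatives: L+id, L/y; non-recursive: a
Introduce L': L -> aL', L' -> +idL' | /yL' | ε


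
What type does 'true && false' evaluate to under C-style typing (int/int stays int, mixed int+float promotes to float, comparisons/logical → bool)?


Operand types: bool && bool
Rule: logical operators take bool operands and yield bool
Result type: bool


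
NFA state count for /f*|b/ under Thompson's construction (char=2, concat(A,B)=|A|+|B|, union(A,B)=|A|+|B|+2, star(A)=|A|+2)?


Syntax tree has 2 char leaf(s), 1 union(s), 1 star(s)
chars contribute 2×2 = 4; each union adds +2; each star adds +2
Total: 4 + 2 + 2 = 8 states


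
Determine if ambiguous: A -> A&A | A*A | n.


'n&n*n' has two parse trees (no precedence encoded between & and *)
Ambiguous


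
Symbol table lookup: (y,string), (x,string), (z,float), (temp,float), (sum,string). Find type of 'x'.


Lookup 'x' → type string


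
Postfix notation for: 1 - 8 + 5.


Left to right (same or higher precedence on left)
Postfix: 1 8 - 5 +


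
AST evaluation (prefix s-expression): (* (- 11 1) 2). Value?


Evaluate inner: (- 11 1) = 10
Evaluate root: (* 10 2) = 20
Result: 20


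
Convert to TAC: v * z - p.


Break into single-operator statements:
t1 = v * z
t2 = t1 - p


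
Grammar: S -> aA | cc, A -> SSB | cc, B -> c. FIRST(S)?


Per alternative of S: FIRST(aA) = {a}; FIRST(cc) = {c}
FIRST(S) = {a, c}


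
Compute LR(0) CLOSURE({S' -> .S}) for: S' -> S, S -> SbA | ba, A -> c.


Start: S' -> .S
For each item with dot before a nonterminal B, add B -> .γ for every B-production
Closure: [S' -> .S, S -> .SbA, S -> .ba]


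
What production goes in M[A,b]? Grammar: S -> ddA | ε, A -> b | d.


For [A, b]: 'b' ∈ FIRST(b)
Entry: A -> b


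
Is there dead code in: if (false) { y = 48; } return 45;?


condition is constant false, so the whole block is unreachable
Dead: 'if (false) { y = 48; }'


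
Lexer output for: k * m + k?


Scan left to right, longest-match per lexeme
Tokens: ID(k), OP(*), ID(m), OP(+), ID(k)


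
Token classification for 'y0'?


Pattern: letter/underscore followed by alphanumerics, not a keyword
Type: IDENTIFIER


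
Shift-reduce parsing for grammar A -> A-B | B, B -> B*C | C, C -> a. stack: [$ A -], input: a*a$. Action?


no handle ('A-' is not any RHS); shift 'a'
Action: shift


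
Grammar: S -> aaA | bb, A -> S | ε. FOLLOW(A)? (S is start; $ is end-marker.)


$ ∈ FOLLOW(S). For each A -> αBβ: add FIRST(β)\{ε} to FOLLOW(B); if β nullable, add FOLLOW(A).
FOLLOW(A) = {$}


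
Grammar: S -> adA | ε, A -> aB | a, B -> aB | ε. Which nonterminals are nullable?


A nonterminal is nullable iff some alternative derives ε (directly, or every symbol in it is nullable)
Nullable: {B, S}


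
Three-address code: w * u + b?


Break into single-operator statements:
t1 = w * u
t2 = t1 + b


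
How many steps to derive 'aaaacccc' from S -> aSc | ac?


Derivation: S => aSc => aaScc => aaaSccc => aaaacccc
Steps: 4


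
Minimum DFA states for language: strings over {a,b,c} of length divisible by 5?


Track length mod 5: states 0..4, accept at 0
Minimal DFA: 5 states


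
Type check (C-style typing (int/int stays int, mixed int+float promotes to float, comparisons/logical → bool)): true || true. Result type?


Operand types: bool || bool
Rule: logical operators take bool operands and yield bool
Result type: bool


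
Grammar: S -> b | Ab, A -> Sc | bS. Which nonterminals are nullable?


A nonterminal is nullable iff some alternative derives ε (directly, or every symbol in it is nullable)
Nullable: {}


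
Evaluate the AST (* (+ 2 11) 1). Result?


Evaluate inner: (+ 2 11) = 13
Evaluate root: (* 13 1) = 13
Result: 13


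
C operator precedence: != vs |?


'!=' is equality (level 6); '|' is bitwise OR (level 3)
Higher level binds tighter
'!=' has higher precedence than '|'


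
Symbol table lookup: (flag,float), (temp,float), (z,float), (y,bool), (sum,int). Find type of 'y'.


Lookup 'y' → type bool


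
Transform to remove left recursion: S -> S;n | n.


Left-recursive alternatives: S;n; non-recursive: n
Introduce S': S -> nS', S' -> ;nS' | ε


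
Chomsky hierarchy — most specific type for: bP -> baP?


LHS has context (more than one symbol) and |LHS| ≤ |RHS|
Classification: Type 1 (Context-Sensitive)


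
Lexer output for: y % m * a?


Scan left to right, longest-match per lexeme
Tokens: ID(y), OP(%), ID(m), OP(*), ID(a)


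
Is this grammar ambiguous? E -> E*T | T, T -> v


precedence layered via separate nonterminal T: deterministic
Unambiguous


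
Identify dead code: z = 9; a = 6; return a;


z is assigned but never read
Dead: 'z = 9'


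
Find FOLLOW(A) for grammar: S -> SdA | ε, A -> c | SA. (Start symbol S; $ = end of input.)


$ ∈ FOLLOW(S). For each A -> αBβ: add FIRST(β)\{ε} to FOLLOW(B); if β nullable, add FOLLOW(A).
FOLLOW(A) = {$, c, d}


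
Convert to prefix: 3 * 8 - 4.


left-to-right (same/higher precedence on left): tree is (- (* 3 8) 4)
Prefix: - * 3 8 4


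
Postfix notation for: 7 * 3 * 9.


Left to right (same or higher precedence on left)
Postfix: 7 3 * 9 *


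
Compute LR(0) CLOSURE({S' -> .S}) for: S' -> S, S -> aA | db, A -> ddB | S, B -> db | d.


Start: S' -> .S
For each item with dot before a nonterminal B, add B -> .γ for every B-production
Closure: [S' -> .S, S -> .aA, S -> .db]


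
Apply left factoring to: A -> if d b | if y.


Common prefix: 'if'
Factored: A -> if A', A' -> d b | y


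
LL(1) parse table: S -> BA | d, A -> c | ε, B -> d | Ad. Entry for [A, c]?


For [A, c]: 'c' ∈ FIRST(c)
Entry: A -> c


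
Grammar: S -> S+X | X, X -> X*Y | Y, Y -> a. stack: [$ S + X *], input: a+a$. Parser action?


no handle; shift 'a'
Action: shift


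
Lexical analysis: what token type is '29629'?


Pattern: digits only
Type: INTEGER_LITERAL


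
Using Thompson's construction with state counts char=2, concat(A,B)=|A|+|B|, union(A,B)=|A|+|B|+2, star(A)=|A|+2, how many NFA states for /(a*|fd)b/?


Syntax tree has 4 char leaf(s), 1 union(s), 1 star(s)
chars contribute 4×2 = 8; each union adds +2; each star adds +2
Total: 8 + 2 + 2 = 12 states


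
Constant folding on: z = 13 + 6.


13 + 6 = 19 at compile time
Optimized: z = 19


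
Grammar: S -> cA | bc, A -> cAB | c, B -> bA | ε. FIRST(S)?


Per alternative of S: FIRST(cA) = {c}; FIRST(bc) = {b}
FIRST(S) = {b, c}


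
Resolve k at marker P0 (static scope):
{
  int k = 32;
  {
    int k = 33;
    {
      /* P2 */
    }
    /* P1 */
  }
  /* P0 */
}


k declared in the same block as P0
k = 32


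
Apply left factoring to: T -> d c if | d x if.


Common prefix: 'd'
Factored: T -> d T', T' -> c if | x if


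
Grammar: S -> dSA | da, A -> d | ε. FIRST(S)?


Per alternative of S: FIRST(dSA) = {d}; FIRST(da) = {d}
FIRST(S) = {d}


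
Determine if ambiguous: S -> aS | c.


right-linear, alternatives start with distinct terminals 'a' vs 'c': unique leftmost derivation
Unambiguous


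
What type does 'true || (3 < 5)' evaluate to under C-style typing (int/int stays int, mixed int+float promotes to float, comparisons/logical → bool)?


Operand types: bool || bool
Rule: logical operators take bool operands and yield bool
Result type: bool


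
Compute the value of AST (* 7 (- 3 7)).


Evaluate inner: (- 3 7) = -4
Evaluate root: (* 7 -4) = -28
Result: -28


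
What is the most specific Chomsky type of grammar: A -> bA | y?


Right-linear: every RHS is a terminal or a terminal followed by one nonterminal
Classification: Type 3 (Regular)


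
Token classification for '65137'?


Pattern: digits only
Type: INTEGER_LITERAL


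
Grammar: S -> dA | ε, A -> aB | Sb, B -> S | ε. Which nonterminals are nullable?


A nonterminal is nullable iff some alternative derives ε (directly, or every symbol in it is nullable)
Nullable: {B, S}


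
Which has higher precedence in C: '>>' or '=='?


'>>' is shift (level 8); '==' is equality (level 6)
Higher level binds tighter
'>>' has higher precedence than '=='


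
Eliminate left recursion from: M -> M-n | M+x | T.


Left-recursive alternatives: M-n, M+x; non-recursive: T
Introduce M': M -> TM', M' -> -nM' | +xM' | ε


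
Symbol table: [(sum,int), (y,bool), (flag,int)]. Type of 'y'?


Lookup 'y' → type bool


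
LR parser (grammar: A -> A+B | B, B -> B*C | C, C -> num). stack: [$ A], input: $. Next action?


start symbol A on stack, input exhausted
Action: accept


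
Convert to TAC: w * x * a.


Break into single-operator statements:
t1 = w * x
t2 = t1 * a


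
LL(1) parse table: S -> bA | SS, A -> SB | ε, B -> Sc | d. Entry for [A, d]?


For [A, d]: ε is nullable and 'd' ∈ FOLLOW(A)
Entry: A -> ε


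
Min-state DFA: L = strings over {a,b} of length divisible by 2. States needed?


Track length mod 2: states 0..1, accept at 0
Minimal DFA: 2 states


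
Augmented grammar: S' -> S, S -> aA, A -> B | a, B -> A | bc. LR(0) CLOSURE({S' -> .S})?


Start: S' -> .S
For each item with dot before a nonterminal B, add B -> .γ for every B-production
Closure: [S' -> .S, S -> .aA]


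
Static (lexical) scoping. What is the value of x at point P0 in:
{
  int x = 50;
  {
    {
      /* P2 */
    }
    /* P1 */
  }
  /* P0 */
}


x declared in the same block as P0
x = 50


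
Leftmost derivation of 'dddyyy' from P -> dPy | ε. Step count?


Derivation: P => dPy => ddPyy => dddPyyy => dddyyy
Steps: 4


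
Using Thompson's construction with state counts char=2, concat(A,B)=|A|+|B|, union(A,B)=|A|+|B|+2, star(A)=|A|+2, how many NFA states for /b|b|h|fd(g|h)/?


Syntax tree has 7 char leaf(s), 4 union(s), 0 star(s)
chars contribute 7×2 = 14; each union adds +2; each star adds +2
Total: 14 + 8 + 0 = 22 states


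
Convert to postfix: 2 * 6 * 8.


Left to right (same or higher precedence on left)
Postfix: 2 6 * 8 *


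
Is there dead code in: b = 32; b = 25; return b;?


first assignment to b is overwritten before any read
Dead: 'b = 32'


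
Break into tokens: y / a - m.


Scan left to right, longest-match per lexeme
Tokens: ID(y), OP(/), ID(a), OP(-), ID(m)


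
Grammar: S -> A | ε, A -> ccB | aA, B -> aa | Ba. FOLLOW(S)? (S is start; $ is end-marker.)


$ ∈ FOLLOW(S). For each A -> αBβ: add FIRST(β)\{ε} to FOLLOW(B); if β nullable, add FOLLOW(A).
FOLLOW(S) = {$}


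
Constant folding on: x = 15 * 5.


15 * 5 = 75 at compile time
Optimized: x = 75


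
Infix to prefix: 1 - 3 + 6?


left-to-right (same/higher precedence on left): tree is (+ (- 1 3) 6)
Prefix: + - 1 3 6


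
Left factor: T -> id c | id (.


Common prefix: 'id'
Factored: T -> id T', T' -> c | (


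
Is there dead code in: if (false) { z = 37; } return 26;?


condition is constant false, so the whole block is unreachable
Dead: 'if (false) { z = 37; }'


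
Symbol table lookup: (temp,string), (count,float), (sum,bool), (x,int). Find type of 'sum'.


Lookup 'sum' → type bool


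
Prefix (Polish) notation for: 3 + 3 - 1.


left-to-right (same/higher precedence on left): tree is (- (+ 3 3) 1)
Prefix: - + 3 3 1


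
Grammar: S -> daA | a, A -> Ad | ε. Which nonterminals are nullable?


A nonterminal is nullable iff some alternative derives ε (directly, or every symbol in it is nullable)
Nullable: {A}


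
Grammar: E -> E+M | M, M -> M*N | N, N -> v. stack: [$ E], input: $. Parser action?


start symbol E on stack, input exhausted
Action: accept


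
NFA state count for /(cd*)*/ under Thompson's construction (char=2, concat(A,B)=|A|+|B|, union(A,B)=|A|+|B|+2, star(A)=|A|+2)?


Syntax tree has 2 char leaf(s), 0 union(s), 2 star(s)
chars contribute 2×2 = 4; each union adds +2; each star adds +2
Total: 4 + 0 + 4 = 8 states


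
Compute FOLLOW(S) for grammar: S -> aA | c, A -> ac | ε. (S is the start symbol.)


$ ∈ FOLLOW(S). For each A -> αBβ: add FIRST(β)\{ε} to FOLLOW(B); if β nullable, add FOLLOW(A).
FOLLOW(S) = {$}


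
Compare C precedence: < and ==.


'<' is relational (level 7); '==' is equality (level 6)
Higher level binds tighter
'<' has higher precedence than '=='


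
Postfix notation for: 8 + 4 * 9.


* has higher precedence, evaluate 4*9 first
Postfix: 8 4 9 * +


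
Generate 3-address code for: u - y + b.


Break into single-operator statements:
t1 = u - y
t2 = t1 + b


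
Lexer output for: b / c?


Scan left to right, longest-match per lexeme
Tokens: ID(b), OP(/), ID(c)


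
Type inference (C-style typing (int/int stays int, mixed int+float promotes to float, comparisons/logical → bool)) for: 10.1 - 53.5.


Operand types: float - float
Rule: mixed int/float promotes to float; int/int stays int
Result type: float


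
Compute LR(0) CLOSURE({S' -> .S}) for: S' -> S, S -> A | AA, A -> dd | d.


Start: S' -> .S
For each item with dot before a nonterminal B, add B -> .γ for every B-production
Closure: [S' -> .S, S -> .A, S -> .AA, A -> .dd, A -> .d]


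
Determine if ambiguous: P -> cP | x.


right-linear, alternatives start with distinct terminals 'c' vs 'x': unique leftmost derivation
Unambiguous


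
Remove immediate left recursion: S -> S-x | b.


Left-recursive alternatives: S-x; non-recursive: b
Introduce S': S -> bS', S' -> -xS' | ε


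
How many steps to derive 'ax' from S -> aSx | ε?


Derivation: S => aSx => ax
Steps: 2


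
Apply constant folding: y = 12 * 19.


12 * 19 = 228 at compile time
Optimized: y = 228


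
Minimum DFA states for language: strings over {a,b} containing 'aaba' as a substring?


KMP-style automaton: 4 progress states + 1 absorbing accept = 5
Minimal DFA: 5 states


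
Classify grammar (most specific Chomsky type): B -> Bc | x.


Left-linear: every RHS is a terminal or one nonterminal followed by a terminal
Classification: Type 3 (Regular)


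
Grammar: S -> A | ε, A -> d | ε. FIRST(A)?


Per alternative of A: FIRST(d) = {d}; FIRST(ε) = {ε}
FIRST(A) = {d, ε}


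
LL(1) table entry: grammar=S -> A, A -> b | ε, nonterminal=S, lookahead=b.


For [S, b]: 'b' ∈ FIRST(A)
Entry: S -> A


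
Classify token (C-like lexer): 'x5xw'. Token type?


Pattern: letter/underscore followed by alphanumerics, not a keyword
Type: IDENTIFIER


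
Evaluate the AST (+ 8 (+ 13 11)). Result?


Evaluate inner: (+ 13 11) = 24
Evaluate root: (+ 8 24) = 32
Result: 32


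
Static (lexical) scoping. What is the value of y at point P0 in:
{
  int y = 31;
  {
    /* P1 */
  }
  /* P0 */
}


y declared in the same block as P0
y = 31


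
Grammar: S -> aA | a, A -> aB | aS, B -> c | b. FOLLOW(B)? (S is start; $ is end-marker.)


$ ∈ FOLLOW(S). For each A -> αBβ: add FIRST(β)\{ε} to FOLLOW(B); if β nullable, add FOLLOW(A).
FOLLOW(B) = {$}


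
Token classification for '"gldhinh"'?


Pattern: double-quoted sequence
Type: STRING_LITERAL


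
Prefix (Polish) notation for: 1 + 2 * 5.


'*' binds tighter: tree is (+ 1 (* 2 5))
Prefix: + 1 * 2 5


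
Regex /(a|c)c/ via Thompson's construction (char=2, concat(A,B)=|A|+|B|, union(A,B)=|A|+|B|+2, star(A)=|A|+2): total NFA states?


Syntax tree has 3 char leaf(s), 1 union(s), 0 star(s)
chars contribute 3×2 = 6; each union adds +2; each star adds +2
Total: 6 + 2 + 0 = 8 states


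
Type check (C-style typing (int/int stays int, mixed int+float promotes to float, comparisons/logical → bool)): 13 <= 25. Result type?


Operand types: int <= int
Rule: comparison yields bool
Result type: bool


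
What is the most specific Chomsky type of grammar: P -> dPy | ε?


Single nonterminal LHS, but d^n y^n is not regular
Classification: Type 2 (Context-Free)


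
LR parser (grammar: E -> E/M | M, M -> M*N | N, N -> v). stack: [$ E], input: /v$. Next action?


shift '/' to continue E -> E/M
Action: shift


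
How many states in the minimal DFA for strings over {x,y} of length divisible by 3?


Track length mod 3: states 0..2, accept at 0
Minimal DFA: 3 states


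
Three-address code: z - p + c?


Break into single-operator statements:
t1 = z - p
t2 = t1 + c


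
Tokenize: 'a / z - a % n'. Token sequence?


Scan left to right, longest-match per lexeme
Tokens: ID(a), OP(/), ID(z), OP(-), ID(a), OP(%), ID(n)


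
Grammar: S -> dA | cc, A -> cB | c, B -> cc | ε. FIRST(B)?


Per alternative of B: FIRST(cc) = {c}; FIRST(ε) = {ε}
FIRST(B) = {c, ε}


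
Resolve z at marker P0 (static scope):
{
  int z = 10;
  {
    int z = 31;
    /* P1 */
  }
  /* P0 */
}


z declared in the same block as P0
z = 10


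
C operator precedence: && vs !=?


'!=' is equality (level 6); '&&' is logical AND (level 2)
Higher level binds tighter
'!=' has higher precedence than '&&'


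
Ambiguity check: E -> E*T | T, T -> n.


precedence layered via separate nonterminal T: deterministic
Unambiguous


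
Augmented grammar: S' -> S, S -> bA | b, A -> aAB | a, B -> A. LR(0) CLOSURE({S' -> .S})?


Start: S' -> .S
For each item with dot before a nonterminal B, add B -> .γ for every B-production
Closure: [S' -> .S, S -> .bA, S -> .b]


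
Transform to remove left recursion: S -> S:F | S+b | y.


Left-recursive alternatives: S:F, S+b; non-recursive: y
Introduce S': S -> yS', S' -> :FS' | +bS' | ε


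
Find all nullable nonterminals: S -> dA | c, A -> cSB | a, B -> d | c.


A nonterminal is nullable iff some alternative derives ε (directly, or every symbol in it is nullable)
Nullable: {}


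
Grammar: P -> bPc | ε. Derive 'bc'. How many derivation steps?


Derivation: P => bPc => bc
Steps: 2


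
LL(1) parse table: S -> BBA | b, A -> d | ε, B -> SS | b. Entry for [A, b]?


For [A, b]: ε is nullable and 'b' ∈ FOLLOW(A)
Entry: A -> ε


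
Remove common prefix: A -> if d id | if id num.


Common prefix: 'if'
Factored: A -> if A', A' -> d id | id num


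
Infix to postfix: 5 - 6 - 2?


Left to right (same or higher precedence on left)
Postfix: 5 6 - 2 -


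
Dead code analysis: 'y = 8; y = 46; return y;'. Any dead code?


first assignment to y is overwritten before any read
Dead: 'y = 8'


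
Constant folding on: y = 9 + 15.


9 + 15 = 24 at compile time
Optimized: y = 24


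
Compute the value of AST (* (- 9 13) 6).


Evaluate inner: (- 9 13) = -4
Evaluate root: (* -4 6) = -24
Result: -24


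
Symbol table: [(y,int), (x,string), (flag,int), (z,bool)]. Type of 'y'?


Lookup 'y' → type int


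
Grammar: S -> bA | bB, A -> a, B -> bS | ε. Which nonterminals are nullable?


A nonterminal is nullable iff some alternative derives ε (directly, or every symbol in it is nullable)
Nullable: {B}


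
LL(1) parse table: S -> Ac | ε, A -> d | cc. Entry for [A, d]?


For [A, d]: 'd' ∈ FIRST(d)
Entry: A -> d


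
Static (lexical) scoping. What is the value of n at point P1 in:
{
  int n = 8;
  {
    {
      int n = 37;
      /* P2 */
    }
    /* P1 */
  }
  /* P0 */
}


P1's block does not declare n; resolves to the enclosing declaration at depth 0
n = 8


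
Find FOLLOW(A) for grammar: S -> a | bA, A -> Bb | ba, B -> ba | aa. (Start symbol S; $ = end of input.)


$ ∈ FOLLOW(S). For each A -> αBβ: add FIRST(β)\{ε} to FOLLOW(B); if β nullable, add FOLLOW(A).
FOLLOW(A) = {$}


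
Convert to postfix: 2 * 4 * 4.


Left to right (same or higher precedence on left)
Postfix: 2 4 * 4 *


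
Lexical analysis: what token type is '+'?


Pattern: operator symbol
Type: OPERATOR


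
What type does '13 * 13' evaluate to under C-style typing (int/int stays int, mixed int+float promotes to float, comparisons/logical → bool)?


Operand types: int * int
Rule: mixed int/float promotes to float; int/int stays int
Result type: int


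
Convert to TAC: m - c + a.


Break into single-operator statements:
t1 = m - c
t2 = t1 + a


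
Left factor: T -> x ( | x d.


Common prefix: 'x'
Factored: T -> x T', T' -> ( | d


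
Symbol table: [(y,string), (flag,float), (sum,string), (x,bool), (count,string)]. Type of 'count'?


Lookup 'count' → type string


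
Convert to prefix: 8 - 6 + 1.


left-to-right (same/higher precedence on left): tree is (+ (- 8 6) 1)
Prefix: + - 8 6 1


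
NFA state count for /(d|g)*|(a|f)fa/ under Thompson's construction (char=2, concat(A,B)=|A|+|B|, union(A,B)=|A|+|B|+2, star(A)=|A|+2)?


Syntax tree has 6 char leaf(s), 3 union(s), 1 star(s)
chars contribute 6×2 = 12; each union adds +2; each star adds +2
Total: 12 + 6 + 2 = 20 states


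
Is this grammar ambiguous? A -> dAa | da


balanced d^n…a^n: each string has a unique parse
Unambiguous


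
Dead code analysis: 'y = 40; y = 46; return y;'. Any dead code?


first assignment to y is overwritten before any read
Dead: 'y = 40'
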